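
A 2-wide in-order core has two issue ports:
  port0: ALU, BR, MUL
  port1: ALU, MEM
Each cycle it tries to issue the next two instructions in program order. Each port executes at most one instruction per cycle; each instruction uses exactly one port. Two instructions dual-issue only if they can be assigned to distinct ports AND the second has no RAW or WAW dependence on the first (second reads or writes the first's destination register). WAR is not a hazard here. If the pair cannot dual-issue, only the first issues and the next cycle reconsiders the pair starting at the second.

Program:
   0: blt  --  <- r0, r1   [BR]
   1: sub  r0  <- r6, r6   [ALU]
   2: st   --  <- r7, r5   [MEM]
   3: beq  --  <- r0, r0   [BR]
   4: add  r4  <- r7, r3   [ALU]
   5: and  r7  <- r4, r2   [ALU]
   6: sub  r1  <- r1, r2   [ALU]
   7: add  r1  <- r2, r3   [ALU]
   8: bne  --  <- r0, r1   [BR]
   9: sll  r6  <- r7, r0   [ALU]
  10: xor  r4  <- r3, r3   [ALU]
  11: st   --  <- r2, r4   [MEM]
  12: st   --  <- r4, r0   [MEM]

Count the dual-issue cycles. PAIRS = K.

#0 head=0: blt sub i0,i1 pair
#1 head=2: st beq i2,i3 pair
#2 head=4: add i4 RAW r4
#3 head=5: and sub i5,i6 pair
#4 head=7: add i7 RAW r1
#5 head=8: bne sll i8,i9 pair
#6 head=10: xor i10 RAW r4
#7 head=11: st i11 no-port MEM/MEM
#8 head=12: st i12 tail

PAIRS = 4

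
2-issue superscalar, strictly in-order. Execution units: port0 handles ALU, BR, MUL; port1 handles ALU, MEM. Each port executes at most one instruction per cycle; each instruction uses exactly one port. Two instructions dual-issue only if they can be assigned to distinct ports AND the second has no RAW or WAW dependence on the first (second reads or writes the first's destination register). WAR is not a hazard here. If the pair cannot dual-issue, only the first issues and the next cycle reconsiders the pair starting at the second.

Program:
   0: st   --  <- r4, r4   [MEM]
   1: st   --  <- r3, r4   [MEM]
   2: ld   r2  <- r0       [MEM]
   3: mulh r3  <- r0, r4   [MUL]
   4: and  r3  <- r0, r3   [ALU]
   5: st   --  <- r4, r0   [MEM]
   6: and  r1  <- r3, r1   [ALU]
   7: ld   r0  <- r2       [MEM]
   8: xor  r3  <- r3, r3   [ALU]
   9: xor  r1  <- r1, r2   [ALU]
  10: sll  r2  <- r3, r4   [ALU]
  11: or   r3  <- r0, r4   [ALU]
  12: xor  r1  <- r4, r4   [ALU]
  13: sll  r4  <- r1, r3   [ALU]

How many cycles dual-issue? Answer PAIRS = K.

PAIRS = 5

0. st.MEM @i0  | no-port MEM/MEM
1. st.MEM @i1  | no-port MEM/MEM
2. ld.MEM/mulh.MUL @i2+i3  | pair
3. and.ALU/st.MEM @i4+i5  | pair
4. and.ALU/ld.MEM @i6+i7  | pair
5. xor.ALU/xor.ALU @i8+i9  | pair
6. sll.ALU/or.ALU @i10+i11  | pair
7. xor.ALU @i12  | RAW r1
8. sll.ALU @i13  | tail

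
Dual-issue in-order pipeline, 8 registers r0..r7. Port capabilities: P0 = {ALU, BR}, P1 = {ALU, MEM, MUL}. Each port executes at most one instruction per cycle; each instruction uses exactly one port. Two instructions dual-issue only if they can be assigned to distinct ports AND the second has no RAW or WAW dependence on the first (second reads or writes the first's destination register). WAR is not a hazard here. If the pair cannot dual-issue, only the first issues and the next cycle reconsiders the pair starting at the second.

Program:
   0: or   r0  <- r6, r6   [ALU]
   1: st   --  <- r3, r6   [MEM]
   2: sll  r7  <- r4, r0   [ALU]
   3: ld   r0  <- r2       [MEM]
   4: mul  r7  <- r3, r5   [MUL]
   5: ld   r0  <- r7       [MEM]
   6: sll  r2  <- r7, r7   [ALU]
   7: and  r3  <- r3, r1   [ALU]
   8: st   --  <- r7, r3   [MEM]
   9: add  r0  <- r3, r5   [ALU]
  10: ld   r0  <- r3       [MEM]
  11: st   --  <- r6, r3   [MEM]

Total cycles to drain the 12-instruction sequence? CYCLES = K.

CYCLES = 8

[0] i0/i1  or.ALU;st.MEM  -- 2-wide
[1] i2/i3  sll.ALU;ld.MEM  -- 2-wide
[2] i4  mul.MUL  -- no-port MUL/MEM
[3] i5/i6  ld.MEM;sll.ALU  -- 2-wide
[4] i7  and.ALU  -- RAW r3
[5] i8/i9  st.MEM;add.ALU  -- 2-wide
[6] i10  ld.MEM  -- no-port MEM/MEM
[7] i11  st.MEM  -- tail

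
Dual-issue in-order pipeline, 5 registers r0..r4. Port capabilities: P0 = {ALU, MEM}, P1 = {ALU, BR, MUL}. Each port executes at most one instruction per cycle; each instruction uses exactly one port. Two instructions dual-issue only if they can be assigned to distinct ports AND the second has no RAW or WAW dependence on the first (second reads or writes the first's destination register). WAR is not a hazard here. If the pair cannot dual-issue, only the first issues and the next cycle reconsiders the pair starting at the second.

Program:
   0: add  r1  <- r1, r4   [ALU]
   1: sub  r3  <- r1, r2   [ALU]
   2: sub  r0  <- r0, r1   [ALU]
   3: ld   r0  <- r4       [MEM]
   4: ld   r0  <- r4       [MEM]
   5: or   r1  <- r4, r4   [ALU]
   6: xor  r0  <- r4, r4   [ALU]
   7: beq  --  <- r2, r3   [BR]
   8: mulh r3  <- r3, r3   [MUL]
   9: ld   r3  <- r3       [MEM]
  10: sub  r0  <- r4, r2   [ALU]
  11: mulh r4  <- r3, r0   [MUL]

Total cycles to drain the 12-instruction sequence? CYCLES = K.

  cy0 -> i0 (add.ALU) RAW r1
  cy1 -> i1&i2 (sub.ALU+sub.ALU) dual
  cy2 -> i3 (ld.MEM) no-port MEM/MEM
  cy3 -> i4&i5 (ld.MEM+or.ALU) dual
  cy4 -> i6&i7 (xor.ALU+beq.BR) dual
  cy5 -> i8 (mulh.MUL) RAW+WAW r3
  cy6 -> i9&i10 (ld.MEM+sub.ALU) dual
  cy7 -> i11 (mulh.MUL) tail

CYCLES = 8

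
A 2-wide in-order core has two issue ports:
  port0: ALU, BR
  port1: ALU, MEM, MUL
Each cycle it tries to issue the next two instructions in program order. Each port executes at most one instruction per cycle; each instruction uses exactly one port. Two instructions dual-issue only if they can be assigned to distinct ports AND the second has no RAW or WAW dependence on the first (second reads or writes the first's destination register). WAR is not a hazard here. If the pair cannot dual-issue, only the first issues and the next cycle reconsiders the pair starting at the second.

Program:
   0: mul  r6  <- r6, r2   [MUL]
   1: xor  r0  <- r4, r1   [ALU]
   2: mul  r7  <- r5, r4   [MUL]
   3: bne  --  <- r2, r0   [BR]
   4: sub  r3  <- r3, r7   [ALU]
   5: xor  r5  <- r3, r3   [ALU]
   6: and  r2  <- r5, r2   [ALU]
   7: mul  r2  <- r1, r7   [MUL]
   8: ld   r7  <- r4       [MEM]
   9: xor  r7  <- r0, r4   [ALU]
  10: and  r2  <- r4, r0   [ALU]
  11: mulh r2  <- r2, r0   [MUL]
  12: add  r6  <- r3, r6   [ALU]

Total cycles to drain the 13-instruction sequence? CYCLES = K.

CYCLES = 9

#0 head=0: mul xor i0&i1 pair
#1 head=2: mul bne i2&i3 pair
#2 head=4: sub i4 RAW r3
#3 head=5: xor i5 RAW r5
#4 head=6: and i6 WAW r2
#5 head=7: mul i7 no-port MUL/MEM
#6 head=8: ld i8 WAW r7
#7 head=9: xor and i9&i10 pair
#8 head=11: mulh add i11&i12 pair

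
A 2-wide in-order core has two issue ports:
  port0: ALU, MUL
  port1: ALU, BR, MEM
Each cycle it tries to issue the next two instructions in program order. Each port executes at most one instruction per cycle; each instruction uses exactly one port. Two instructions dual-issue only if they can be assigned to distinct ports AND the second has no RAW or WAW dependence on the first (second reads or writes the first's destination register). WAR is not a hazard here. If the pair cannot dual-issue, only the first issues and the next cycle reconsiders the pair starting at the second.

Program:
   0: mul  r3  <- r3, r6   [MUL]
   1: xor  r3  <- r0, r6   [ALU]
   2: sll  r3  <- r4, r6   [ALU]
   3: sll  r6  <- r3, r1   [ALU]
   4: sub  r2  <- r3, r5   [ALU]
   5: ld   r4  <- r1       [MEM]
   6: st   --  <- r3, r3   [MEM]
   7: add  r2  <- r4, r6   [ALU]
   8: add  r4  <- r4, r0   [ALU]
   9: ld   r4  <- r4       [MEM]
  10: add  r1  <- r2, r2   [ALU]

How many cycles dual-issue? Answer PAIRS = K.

PAIRS = 3

c0: i0 mul  WAW r3
c1: i1 xor  WAW r3
c2: i2 sll  RAW r3
c3: i3&i4 sll sub  2-wide
c4: i5 ld  no-port MEM/MEM
c5: i6&i7 st add  2-wide
c6: i8 add  RAW+WAW r4
c7: i9&i10 ld add  2-wide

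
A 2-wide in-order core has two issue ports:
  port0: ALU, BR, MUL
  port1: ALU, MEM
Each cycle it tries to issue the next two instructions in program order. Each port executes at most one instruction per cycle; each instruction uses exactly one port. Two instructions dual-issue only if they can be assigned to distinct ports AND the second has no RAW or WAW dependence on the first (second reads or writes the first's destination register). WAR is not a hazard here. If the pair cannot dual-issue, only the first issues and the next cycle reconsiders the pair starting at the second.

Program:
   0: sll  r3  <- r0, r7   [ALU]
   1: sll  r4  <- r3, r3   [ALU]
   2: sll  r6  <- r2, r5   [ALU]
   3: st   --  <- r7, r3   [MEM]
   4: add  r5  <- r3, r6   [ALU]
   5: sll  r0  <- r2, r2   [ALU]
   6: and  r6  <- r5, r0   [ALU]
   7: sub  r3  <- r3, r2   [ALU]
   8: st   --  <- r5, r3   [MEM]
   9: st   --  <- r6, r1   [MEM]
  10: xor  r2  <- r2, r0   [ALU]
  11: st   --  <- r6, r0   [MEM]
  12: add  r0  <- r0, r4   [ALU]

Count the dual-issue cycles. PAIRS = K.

PAIRS = 5

0. sll @i0  | RAW r3
1. sll+sll @i1+i2  | dual
2. st+add @i3+i4  | dual
3. sll @i5  | RAW r0
4. and+sub @i6+i7  | dual
5. st @i8  | no-port MEM/MEM
6. st+xor @i9+i10  | dual
7. st+add @i11+i12  | dual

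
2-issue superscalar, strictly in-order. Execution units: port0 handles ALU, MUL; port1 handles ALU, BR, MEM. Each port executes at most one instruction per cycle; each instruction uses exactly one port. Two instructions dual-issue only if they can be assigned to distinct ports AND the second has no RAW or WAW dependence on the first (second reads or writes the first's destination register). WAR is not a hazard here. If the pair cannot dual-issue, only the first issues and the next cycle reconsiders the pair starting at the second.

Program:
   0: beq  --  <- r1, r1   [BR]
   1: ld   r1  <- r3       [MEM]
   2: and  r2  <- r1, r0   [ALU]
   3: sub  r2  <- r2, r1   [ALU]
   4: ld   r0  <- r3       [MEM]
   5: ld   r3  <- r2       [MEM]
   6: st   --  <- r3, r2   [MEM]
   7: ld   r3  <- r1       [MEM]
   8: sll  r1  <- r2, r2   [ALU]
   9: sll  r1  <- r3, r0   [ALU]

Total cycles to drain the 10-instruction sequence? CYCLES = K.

CYCLES = 8

0. beq @i0  | no-port BR/MEM
1. ld @i1  | RAW r1
2. and @i2  | RAW+WAW r2
3. sub/ld @i3&i4  | 2-wide
4. ld @i5  | no-port MEM/MEM
5. st @i6  | no-port MEM/MEM
6. ld/sll @i7&i8  | 2-wide
7. sll @i9  | tail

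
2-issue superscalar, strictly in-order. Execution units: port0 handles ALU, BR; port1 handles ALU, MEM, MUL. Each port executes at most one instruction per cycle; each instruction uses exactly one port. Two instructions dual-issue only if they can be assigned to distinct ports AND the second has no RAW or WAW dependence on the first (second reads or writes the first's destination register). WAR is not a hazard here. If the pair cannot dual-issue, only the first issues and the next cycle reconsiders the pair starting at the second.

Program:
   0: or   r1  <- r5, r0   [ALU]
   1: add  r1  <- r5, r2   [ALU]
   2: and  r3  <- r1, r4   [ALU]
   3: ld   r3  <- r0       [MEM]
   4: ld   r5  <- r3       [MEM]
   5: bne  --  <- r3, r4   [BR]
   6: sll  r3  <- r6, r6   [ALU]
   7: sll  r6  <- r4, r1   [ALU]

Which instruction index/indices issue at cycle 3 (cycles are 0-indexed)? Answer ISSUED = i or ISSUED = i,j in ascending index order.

#0 head=0: or i0 WAW r1
#1 head=1: add i1 RAW r1
#2 head=2: and i2 WAW r3
#3 head=3: ld i3 no-port MEM/MEM
#4 head=4: ld;bne i4,i5 pair
#5 head=6: sll;sll i6,i7 pair

ISSUED = 3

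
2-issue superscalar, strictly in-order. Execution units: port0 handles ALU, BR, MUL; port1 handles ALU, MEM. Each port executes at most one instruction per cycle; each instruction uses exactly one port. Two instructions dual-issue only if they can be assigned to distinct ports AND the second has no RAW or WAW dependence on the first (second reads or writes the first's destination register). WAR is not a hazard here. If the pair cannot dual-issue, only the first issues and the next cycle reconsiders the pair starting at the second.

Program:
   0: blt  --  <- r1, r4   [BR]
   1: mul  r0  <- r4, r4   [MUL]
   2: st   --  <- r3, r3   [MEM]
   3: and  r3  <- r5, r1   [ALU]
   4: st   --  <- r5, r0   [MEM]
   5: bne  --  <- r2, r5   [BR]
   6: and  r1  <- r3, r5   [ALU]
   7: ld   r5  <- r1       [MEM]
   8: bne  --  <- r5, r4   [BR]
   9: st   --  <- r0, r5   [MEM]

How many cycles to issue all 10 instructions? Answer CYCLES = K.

CYCLES = 6

t=0 i0:blt.BR ; no-port BR/MUL
t=1 i1&i2:mul.MUL st.MEM ; 2-wide
t=2 i3&i4:and.ALU st.MEM ; 2-wide
t=3 i5&i6:bne.BR and.ALU ; 2-wide
t=4 i7:ld.MEM ; RAW r5
t=5 i8&i9:bne.BR st.MEM ; 2-wide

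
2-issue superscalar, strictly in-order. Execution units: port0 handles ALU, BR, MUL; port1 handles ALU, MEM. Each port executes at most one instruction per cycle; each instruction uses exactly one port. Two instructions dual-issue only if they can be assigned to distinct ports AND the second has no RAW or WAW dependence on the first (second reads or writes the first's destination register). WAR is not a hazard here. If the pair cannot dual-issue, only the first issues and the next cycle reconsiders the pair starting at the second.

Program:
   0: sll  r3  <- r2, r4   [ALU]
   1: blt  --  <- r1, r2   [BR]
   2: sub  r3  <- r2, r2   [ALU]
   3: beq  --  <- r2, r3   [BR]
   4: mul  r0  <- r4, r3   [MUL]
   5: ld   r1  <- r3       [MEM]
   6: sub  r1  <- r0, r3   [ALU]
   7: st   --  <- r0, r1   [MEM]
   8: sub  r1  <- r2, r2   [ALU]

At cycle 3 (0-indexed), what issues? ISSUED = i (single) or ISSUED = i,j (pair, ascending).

ISSUED = 4,5

  cy0 -> i0+i1 (sll blt) pair
  cy1 -> i2 (sub) RAW r3
  cy2 -> i3 (beq) no-port BR/MUL
  cy3 -> i4+i5 (mul ld) pair
  cy4 -> i6 (sub) RAW r1
  cy5 -> i7+i8 (st sub) pair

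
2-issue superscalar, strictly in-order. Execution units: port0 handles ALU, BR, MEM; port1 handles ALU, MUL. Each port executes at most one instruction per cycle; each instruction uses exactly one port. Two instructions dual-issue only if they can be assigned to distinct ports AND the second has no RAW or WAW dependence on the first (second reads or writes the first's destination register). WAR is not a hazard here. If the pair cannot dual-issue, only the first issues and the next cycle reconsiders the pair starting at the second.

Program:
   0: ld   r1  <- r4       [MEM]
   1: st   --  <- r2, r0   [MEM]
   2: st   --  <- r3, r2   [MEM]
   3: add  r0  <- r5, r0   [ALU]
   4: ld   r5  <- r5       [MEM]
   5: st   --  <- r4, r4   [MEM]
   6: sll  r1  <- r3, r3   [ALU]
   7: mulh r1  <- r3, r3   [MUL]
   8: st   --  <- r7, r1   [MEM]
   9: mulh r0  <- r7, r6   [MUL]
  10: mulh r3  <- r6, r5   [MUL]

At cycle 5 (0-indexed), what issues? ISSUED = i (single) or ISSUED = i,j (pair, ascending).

ISSUED = 7

t=0 i0:ld.MEM ; no-port MEM/MEM
t=1 i1:st.MEM ; no-port MEM/MEM
t=2 i2/i3:st.MEM;add.ALU ; pair
t=3 i4:ld.MEM ; no-port MEM/MEM
t=4 i5/i6:st.MEM;sll.ALU ; pair
t=5 i7:mulh.MUL ; RAW r1
t=6 i8/i9:st.MEM;mulh.MUL ; pair
t=7 i10:mulh.MUL ; tail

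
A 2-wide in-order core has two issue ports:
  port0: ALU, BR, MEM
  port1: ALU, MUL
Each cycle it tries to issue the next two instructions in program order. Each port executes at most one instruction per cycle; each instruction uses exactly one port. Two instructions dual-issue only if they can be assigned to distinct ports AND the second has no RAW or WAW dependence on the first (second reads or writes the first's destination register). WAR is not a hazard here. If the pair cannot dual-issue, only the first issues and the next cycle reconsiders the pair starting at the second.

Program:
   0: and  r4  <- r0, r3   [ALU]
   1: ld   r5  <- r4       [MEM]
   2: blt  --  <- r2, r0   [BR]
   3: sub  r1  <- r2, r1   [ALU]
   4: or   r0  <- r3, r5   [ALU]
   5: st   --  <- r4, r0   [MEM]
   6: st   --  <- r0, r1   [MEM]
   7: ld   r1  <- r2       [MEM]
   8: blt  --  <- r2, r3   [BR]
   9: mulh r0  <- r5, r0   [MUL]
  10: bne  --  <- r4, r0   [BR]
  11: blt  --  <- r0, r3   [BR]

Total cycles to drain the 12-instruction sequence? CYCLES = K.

[0] i0  and  -- RAW r4
[1] i1  ld  -- no-port MEM/BR
[2] i2/i3  blt/sub  -- 2-wide
[3] i4  or  -- RAW r0
[4] i5  st  -- no-port MEM/MEM
[5] i6  st  -- no-port MEM/MEM
[6] i7  ld  -- no-port MEM/BR
[7] i8/i9  blt/mulh  -- 2-wide
[8] i10  bne  -- no-port BR/BR
[9] i11  blt  -- tail

CYCLES = 10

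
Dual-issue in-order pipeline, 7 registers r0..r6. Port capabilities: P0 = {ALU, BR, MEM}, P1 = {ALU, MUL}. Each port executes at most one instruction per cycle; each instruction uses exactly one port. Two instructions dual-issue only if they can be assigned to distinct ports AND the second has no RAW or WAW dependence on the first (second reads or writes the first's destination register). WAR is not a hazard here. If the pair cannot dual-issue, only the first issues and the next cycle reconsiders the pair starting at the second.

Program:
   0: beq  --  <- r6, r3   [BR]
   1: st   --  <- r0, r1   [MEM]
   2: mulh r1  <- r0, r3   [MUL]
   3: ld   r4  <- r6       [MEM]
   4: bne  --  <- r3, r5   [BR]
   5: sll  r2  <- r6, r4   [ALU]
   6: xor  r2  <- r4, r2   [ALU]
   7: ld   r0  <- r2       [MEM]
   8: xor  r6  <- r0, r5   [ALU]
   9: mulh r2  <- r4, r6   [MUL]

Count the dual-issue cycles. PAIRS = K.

[0] i0  beq  -- no-port BR/MEM
[1] i1&i2  st mulh  -- dual
[2] i3  ld  -- no-port MEM/BR
[3] i4&i5  bne sll  -- dual
[4] i6  xor  -- RAW r2
[5] i7  ld  -- RAW r0
[6] i8  xor  -- RAW r6
[7] i9  mulh  -- tail

PAIRS = 2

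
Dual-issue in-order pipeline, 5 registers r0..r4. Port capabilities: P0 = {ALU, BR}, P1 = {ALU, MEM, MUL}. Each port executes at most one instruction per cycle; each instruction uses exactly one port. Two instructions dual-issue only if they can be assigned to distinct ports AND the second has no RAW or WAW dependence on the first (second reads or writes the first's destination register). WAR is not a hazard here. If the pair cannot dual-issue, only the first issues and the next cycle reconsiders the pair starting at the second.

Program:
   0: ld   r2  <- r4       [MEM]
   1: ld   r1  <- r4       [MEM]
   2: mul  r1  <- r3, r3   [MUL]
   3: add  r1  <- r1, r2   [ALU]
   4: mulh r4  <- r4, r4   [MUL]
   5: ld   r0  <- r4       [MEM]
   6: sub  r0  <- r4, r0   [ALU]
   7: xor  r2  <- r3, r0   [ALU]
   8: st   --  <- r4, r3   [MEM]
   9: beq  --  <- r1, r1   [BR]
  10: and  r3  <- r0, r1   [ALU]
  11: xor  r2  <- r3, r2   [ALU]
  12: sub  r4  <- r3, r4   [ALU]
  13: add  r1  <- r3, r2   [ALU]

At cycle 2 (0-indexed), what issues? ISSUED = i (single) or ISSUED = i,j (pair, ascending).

c0: i0 ld  no-port MEM/MEM
c1: i1 ld  no-port MEM/MUL
c2: i2 mul  RAW+WAW r1
c3: i3,i4 add/mulh  2-wide
c4: i5 ld  RAW+WAW r0
c5: i6 sub  RAW r0
c6: i7,i8 xor/st  2-wide
c7: i9,i10 beq/and  2-wide
c8: i11,i12 xor/sub  2-wide
c9: i13 add  tail

ISSUED = 2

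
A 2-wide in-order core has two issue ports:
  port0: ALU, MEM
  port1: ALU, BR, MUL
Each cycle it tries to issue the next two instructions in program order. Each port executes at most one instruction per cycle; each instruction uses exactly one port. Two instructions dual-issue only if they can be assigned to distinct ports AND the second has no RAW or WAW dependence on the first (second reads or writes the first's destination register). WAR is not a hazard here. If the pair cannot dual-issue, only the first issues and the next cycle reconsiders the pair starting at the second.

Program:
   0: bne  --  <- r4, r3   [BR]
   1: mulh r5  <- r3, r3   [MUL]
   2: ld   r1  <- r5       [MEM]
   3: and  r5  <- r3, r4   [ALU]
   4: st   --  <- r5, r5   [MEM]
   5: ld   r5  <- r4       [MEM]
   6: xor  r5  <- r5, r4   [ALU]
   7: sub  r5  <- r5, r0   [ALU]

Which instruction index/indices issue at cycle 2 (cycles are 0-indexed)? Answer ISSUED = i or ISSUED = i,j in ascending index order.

ISSUED = 2,3

  cy0 -> i0 (bne) no-port BR/MUL
  cy1 -> i1 (mulh) RAW r5
  cy2 -> i2+i3 (ld/and) dual
  cy3 -> i4 (st) no-port MEM/MEM
  cy4 -> i5 (ld) RAW+WAW r5
  cy5 -> i6 (xor) RAW+WAW r5
  cy6 -> i7 (sub) tail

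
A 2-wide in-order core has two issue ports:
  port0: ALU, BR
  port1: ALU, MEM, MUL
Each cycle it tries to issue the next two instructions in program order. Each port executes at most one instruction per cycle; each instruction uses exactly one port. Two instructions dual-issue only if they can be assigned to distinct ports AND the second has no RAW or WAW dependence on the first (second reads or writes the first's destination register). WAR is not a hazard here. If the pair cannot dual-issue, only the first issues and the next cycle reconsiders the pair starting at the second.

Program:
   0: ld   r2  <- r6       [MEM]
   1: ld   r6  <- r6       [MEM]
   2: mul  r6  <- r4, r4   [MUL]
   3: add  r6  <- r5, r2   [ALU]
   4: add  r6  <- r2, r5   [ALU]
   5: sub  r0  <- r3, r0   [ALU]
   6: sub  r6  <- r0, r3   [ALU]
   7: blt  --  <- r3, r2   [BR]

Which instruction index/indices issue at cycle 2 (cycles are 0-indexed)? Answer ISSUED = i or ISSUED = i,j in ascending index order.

#0 head=0: ld i0 no-port MEM/MEM
#1 head=1: ld i1 no-port MEM/MUL
#2 head=2: mul i2 WAW r6
#3 head=3: add i3 WAW r6
#4 head=4: add;sub i4&i5 dual
#5 head=6: sub;blt i6&i7 dual

ISSUED = 2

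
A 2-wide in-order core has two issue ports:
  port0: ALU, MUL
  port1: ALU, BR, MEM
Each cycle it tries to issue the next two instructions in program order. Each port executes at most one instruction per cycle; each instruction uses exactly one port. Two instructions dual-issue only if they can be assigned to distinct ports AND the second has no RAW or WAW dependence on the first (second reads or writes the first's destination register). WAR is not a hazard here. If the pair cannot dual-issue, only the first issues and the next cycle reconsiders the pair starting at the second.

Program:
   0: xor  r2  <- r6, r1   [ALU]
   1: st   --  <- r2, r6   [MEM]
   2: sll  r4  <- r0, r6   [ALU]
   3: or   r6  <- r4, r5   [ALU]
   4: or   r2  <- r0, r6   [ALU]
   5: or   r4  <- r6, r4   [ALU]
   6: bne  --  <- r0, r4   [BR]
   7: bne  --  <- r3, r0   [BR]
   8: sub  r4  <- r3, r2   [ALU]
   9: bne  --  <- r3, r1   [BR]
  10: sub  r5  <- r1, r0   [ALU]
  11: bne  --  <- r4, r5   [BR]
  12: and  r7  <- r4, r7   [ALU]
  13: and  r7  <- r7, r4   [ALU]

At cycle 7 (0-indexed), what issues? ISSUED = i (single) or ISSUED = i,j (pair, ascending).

c0: i0 xor  RAW r2
c1: i1,i2 st sll  2-wide
c2: i3 or  RAW r6
c3: i4,i5 or or  2-wide
c4: i6 bne  no-port BR/BR
c5: i7,i8 bne sub  2-wide
c6: i9,i10 bne sub  2-wide
c7: i11,i12 bne and  2-wide
c8: i13 and  tail

ISSUED = 11,12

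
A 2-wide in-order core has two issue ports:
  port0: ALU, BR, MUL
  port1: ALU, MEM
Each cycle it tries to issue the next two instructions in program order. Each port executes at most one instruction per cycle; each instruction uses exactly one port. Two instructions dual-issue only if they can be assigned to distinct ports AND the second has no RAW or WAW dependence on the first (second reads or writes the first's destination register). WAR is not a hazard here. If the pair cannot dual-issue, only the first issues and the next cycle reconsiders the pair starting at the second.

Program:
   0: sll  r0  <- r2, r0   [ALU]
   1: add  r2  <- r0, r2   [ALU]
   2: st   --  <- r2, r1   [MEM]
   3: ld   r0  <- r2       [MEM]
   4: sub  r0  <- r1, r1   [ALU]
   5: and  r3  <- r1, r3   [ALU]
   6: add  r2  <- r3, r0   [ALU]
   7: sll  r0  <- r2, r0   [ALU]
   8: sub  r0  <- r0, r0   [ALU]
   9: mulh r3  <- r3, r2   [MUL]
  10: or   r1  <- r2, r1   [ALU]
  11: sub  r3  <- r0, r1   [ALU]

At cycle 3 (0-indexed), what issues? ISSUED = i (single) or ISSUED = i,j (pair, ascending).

ISSUED = 3

[0] i0  sll  -- RAW r0
[1] i1  add  -- RAW r2
[2] i2  st  -- no-port MEM/MEM
[3] i3  ld  -- WAW r0
[4] i4/i5  sub+and  -- dual
[5] i6  add  -- RAW r2
[6] i7  sll  -- RAW+WAW r0
[7] i8/i9  sub+mulh  -- dual
[8] i10  or  -- RAW r1
[9] i11  sub  -- tail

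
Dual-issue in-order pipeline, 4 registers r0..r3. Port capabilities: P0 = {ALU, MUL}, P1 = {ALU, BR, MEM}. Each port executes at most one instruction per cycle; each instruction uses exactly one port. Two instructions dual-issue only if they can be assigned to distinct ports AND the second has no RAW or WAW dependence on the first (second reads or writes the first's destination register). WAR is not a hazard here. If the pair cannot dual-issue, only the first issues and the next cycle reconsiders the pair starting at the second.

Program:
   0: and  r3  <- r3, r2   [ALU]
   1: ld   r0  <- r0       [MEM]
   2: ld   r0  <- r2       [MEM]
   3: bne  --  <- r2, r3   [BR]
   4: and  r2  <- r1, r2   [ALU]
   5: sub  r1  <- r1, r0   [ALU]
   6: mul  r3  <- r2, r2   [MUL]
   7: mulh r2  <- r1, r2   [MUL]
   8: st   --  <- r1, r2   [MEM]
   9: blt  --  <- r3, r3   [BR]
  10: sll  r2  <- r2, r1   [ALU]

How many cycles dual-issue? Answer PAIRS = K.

t=0 i0+i1:and.ALU/ld.MEM ; 2-wide
t=1 i2:ld.MEM ; no-port MEM/BR
t=2 i3+i4:bne.BR/and.ALU ; 2-wide
t=3 i5+i6:sub.ALU/mul.MUL ; 2-wide
t=4 i7:mulh.MUL ; RAW r2
t=5 i8:st.MEM ; no-port MEM/BR
t=6 i9+i10:blt.BR/sll.ALU ; 2-wide

PAIRS = 4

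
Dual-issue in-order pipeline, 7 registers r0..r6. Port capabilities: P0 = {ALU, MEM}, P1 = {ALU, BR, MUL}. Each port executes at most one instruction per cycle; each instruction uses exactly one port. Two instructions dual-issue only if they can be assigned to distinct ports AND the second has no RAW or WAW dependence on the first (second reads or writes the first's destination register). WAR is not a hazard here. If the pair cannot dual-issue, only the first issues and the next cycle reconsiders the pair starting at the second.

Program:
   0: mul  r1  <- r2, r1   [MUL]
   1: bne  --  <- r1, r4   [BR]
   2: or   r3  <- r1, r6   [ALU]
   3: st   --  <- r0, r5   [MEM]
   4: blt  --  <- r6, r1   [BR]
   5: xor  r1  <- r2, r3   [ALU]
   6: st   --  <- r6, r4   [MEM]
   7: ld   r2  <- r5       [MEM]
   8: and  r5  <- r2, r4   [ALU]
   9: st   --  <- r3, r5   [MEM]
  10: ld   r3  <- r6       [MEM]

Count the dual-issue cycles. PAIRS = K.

PAIRS = 3

0. mul @i0  | no-port MUL/BR
1. bne;or @i1/i2  | 2-wide
2. st;blt @i3/i4  | 2-wide
3. xor;st @i5/i6  | 2-wide
4. ld @i7  | RAW r2
5. and @i8  | RAW r5
6. st @i9  | no-port MEM/MEM
7. ld @i10  | tail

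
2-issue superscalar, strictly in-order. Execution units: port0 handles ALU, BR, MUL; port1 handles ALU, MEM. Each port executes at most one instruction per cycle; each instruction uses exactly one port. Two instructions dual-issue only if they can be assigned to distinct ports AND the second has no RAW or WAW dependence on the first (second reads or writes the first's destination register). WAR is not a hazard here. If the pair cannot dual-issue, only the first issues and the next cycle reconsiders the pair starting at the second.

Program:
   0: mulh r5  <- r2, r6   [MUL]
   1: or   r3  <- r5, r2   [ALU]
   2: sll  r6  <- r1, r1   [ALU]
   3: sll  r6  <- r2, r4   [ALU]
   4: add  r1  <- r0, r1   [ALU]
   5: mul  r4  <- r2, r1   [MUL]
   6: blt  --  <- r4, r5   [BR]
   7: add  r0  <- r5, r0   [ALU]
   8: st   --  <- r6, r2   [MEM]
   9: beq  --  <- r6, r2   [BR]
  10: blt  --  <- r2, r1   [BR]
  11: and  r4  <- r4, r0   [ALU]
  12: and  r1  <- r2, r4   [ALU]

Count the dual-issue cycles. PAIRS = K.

PAIRS = 5

t=0 i0:mulh ; RAW r5
t=1 i1,i2:or+sll ; dual
t=2 i3,i4:sll+add ; dual
t=3 i5:mul ; no-port MUL/BR
t=4 i6,i7:blt+add ; dual
t=5 i8,i9:st+beq ; dual
t=6 i10,i11:blt+and ; dual
t=7 i12:and ; tail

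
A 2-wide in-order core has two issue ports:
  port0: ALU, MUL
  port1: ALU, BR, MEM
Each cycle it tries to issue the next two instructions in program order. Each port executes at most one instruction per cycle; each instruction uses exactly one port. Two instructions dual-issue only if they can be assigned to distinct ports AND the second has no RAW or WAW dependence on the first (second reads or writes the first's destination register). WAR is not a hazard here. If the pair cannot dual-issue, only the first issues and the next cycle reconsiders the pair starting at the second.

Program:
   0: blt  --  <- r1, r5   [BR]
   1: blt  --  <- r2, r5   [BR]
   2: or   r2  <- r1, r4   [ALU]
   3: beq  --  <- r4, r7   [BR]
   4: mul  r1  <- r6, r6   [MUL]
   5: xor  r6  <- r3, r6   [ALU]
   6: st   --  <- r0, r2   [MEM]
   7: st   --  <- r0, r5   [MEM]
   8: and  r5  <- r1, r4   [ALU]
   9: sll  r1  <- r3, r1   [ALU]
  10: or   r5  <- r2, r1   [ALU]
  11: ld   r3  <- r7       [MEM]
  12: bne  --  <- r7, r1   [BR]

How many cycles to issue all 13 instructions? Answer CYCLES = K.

c0: i0 blt.BR  no-port BR/BR
c1: i1&i2 blt.BR/or.ALU  dual
c2: i3&i4 beq.BR/mul.MUL  dual
c3: i5&i6 xor.ALU/st.MEM  dual
c4: i7&i8 st.MEM/and.ALU  dual
c5: i9 sll.ALU  RAW r1
c6: i10&i11 or.ALU/ld.MEM  dual
c7: i12 bne.BR  tail

CYCLES = 8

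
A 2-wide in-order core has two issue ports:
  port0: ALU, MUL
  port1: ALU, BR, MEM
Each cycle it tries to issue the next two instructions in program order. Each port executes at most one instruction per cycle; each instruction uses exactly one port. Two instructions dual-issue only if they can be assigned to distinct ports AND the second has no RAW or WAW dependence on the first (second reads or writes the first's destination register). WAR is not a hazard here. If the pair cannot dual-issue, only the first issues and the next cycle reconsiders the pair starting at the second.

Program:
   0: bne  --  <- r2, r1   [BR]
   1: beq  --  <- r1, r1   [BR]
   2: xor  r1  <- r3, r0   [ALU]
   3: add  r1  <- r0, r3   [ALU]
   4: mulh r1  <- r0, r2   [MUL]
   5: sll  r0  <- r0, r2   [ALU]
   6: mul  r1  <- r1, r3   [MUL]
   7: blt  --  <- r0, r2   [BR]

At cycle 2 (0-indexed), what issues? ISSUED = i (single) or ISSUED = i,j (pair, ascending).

  cy0 -> i0 (bne) no-port BR/BR
  cy1 -> i1/i2 (beq xor) 2-wide
  cy2 -> i3 (add) WAW r1
  cy3 -> i4/i5 (mulh sll) 2-wide
  cy4 -> i6/i7 (mul blt) 2-wide

ISSUED = 3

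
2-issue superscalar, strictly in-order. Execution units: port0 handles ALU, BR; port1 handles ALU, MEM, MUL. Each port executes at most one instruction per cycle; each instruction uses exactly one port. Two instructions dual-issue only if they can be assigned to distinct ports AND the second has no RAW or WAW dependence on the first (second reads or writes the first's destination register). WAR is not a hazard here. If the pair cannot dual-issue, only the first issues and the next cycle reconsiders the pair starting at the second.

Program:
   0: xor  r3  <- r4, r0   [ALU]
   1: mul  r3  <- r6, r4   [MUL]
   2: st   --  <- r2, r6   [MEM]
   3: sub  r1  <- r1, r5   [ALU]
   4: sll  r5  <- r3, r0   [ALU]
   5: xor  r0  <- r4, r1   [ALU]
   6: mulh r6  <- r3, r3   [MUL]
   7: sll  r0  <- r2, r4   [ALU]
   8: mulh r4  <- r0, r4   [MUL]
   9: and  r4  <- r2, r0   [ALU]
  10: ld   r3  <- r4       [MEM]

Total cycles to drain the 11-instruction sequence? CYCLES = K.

t=0 i0:xor ; WAW r3
t=1 i1:mul ; no-port MUL/MEM
t=2 i2+i3:st/sub ; pair
t=3 i4+i5:sll/xor ; pair
t=4 i6+i7:mulh/sll ; pair
t=5 i8:mulh ; WAW r4
t=6 i9:and ; RAW r4
t=7 i10:ld ; tail

CYCLES = 8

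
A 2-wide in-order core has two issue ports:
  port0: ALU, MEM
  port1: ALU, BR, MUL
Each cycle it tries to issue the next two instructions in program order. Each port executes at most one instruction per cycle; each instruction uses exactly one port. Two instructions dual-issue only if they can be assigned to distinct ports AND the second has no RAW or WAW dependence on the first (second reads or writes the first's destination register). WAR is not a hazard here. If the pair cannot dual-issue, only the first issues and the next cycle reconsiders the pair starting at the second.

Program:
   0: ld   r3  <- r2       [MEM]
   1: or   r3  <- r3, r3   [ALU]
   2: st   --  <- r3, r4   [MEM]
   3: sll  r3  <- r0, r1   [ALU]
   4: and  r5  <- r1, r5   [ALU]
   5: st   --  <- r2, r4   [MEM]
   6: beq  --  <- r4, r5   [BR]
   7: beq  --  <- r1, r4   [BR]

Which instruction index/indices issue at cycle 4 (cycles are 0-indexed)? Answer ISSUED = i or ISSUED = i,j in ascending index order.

ISSUED = 6

  cy0 -> i0 (ld) RAW+WAW r3
  cy1 -> i1 (or) RAW r3
  cy2 -> i2/i3 (st sll) pair
  cy3 -> i4/i5 (and st) pair
  cy4 -> i6 (beq) no-port BR/BR
  cy5 -> i7 (beq) tail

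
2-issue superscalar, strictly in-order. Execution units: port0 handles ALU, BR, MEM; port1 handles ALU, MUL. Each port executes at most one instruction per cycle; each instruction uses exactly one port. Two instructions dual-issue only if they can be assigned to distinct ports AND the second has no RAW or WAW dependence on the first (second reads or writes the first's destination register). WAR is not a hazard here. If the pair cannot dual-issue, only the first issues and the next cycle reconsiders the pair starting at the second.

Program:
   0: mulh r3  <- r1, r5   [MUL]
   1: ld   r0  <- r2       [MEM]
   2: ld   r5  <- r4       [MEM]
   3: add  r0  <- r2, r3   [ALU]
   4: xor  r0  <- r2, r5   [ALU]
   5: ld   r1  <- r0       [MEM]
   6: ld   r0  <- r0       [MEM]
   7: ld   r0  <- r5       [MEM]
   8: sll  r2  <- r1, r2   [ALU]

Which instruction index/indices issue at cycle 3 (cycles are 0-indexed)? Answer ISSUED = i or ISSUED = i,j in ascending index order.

ISSUED = 5

  cy0 -> i0,i1 (mulh.MUL ld.MEM) dual
  cy1 -> i2,i3 (ld.MEM add.ALU) dual
  cy2 -> i4 (xor.ALU) RAW r0
  cy3 -> i5 (ld.MEM) no-port MEM/MEM
  cy4 -> i6 (ld.MEM) no-port MEM/MEM
  cy5 -> i7,i8 (ld.MEM sll.ALU) dual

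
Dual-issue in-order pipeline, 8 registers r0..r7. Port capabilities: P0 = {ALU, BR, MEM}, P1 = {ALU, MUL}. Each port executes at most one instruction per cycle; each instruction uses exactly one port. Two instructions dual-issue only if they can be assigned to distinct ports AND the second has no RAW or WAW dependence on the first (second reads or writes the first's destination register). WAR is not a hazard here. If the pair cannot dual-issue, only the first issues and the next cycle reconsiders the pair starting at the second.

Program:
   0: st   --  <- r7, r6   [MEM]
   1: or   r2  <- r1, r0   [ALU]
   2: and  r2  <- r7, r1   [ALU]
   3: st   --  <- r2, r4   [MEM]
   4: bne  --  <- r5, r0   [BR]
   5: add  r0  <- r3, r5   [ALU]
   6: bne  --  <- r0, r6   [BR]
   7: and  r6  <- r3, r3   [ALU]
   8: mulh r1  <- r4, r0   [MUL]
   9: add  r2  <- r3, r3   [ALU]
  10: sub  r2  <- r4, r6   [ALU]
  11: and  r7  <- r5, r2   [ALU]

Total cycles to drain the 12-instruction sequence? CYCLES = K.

0. st+or @i0,i1  | 2-wide
1. and @i2  | RAW r2
2. st @i3  | no-port MEM/BR
3. bne+add @i4,i5  | 2-wide
4. bne+and @i6,i7  | 2-wide
5. mulh+add @i8,i9  | 2-wide
6. sub @i10  | RAW r2
7. and @i11  | tail

CYCLES = 8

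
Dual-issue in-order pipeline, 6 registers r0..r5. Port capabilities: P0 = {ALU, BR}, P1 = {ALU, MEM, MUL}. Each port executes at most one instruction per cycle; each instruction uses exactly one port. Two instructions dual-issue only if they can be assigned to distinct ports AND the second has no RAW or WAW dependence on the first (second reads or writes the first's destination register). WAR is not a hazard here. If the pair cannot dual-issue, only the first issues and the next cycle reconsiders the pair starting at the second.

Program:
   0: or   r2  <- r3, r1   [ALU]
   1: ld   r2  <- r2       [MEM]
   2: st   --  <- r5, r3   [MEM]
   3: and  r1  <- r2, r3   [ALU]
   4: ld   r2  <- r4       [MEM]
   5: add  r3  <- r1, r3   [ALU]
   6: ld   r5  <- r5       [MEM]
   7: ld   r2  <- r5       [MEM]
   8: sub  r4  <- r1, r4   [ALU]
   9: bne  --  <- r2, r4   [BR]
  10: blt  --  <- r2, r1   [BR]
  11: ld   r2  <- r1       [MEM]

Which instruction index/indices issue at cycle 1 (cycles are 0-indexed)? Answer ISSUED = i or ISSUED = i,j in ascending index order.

  cy0 -> i0 (or) RAW+WAW r2
  cy1 -> i1 (ld) no-port MEM/MEM
  cy2 -> i2+i3 (st+and) 2-wide
  cy3 -> i4+i5 (ld+add) 2-wide
  cy4 -> i6 (ld) no-port MEM/MEM
  cy5 -> i7+i8 (ld+sub) 2-wide
  cy6 -> i9 (bne) no-port BR/BR
  cy7 -> i10+i11 (blt+ld) 2-wide

ISSUED = 1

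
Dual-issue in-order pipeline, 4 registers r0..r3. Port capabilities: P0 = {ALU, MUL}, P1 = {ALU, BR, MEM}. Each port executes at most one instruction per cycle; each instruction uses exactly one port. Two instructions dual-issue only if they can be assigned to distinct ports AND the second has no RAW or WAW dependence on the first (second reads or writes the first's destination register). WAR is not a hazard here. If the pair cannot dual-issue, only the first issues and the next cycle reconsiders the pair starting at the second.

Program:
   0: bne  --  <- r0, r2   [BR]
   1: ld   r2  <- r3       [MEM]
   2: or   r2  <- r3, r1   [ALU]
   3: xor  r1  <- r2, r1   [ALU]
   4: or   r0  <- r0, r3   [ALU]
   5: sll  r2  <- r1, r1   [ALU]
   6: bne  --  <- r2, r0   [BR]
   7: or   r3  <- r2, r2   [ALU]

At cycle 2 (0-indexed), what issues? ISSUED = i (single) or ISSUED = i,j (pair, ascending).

ISSUED = 2

t=0 i0:bne ; no-port BR/MEM
t=1 i1:ld ; WAW r2
t=2 i2:or ; RAW r2
t=3 i3+i4:xor;or ; dual
t=4 i5:sll ; RAW r2
t=5 i6+i7:bne;or ; dual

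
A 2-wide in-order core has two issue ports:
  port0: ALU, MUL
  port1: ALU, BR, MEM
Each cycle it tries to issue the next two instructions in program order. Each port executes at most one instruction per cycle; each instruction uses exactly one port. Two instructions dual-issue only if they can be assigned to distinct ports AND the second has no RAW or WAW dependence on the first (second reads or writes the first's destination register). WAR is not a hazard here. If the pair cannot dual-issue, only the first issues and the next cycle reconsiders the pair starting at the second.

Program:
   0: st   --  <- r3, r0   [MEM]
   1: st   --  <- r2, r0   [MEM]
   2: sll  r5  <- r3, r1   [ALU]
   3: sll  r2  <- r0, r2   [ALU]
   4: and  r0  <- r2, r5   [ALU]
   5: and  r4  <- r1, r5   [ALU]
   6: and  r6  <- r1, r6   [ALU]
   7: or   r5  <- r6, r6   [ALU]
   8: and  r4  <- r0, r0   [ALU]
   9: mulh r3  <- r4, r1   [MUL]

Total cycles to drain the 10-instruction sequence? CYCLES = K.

CYCLES = 7

0. st.MEM @i0  | no-port MEM/MEM
1. st.MEM+sll.ALU @i1/i2  | pair
2. sll.ALU @i3  | RAW r2
3. and.ALU+and.ALU @i4/i5  | pair
4. and.ALU @i6  | RAW r6
5. or.ALU+and.ALU @i7/i8  | pair
6. mulh.MUL @i9  | tail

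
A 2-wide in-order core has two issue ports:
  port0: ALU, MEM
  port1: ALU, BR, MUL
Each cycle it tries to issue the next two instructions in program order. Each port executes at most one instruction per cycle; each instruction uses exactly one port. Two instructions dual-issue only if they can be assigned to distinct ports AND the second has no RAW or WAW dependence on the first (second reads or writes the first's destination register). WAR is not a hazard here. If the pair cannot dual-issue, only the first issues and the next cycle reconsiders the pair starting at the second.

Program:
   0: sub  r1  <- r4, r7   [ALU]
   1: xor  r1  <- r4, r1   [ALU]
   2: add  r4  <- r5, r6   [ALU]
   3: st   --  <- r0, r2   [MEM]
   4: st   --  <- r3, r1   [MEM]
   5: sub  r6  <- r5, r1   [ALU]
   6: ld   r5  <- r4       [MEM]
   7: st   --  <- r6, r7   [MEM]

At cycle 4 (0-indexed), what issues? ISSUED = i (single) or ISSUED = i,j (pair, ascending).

ISSUED = 6

#0 head=0: sub i0 RAW+WAW r1
#1 head=1: xor;add i1/i2 pair
#2 head=3: st i3 no-port MEM/MEM
#3 head=4: st;sub i4/i5 pair
#4 head=6: ld i6 no-port MEM/MEM
#5 head=7: st i7 tail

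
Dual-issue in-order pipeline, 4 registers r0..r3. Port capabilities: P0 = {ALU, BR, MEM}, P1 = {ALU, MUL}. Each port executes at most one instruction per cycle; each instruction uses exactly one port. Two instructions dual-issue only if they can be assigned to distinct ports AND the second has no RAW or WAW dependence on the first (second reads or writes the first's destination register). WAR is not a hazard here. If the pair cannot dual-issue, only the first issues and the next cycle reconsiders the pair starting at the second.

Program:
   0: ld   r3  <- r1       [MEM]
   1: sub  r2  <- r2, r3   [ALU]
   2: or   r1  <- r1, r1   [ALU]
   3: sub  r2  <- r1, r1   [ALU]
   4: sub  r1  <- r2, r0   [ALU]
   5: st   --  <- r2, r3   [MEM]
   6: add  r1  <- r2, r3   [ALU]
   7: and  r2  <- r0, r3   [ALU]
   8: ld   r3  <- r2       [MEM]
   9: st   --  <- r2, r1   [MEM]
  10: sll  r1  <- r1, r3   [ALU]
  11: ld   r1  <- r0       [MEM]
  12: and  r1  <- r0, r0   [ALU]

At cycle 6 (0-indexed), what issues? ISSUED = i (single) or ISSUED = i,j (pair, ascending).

c0: i0 ld  RAW r3
c1: i1,i2 sub/or  pair
c2: i3 sub  RAW r2
c3: i4,i5 sub/st  pair
c4: i6,i7 add/and  pair
c5: i8 ld  no-port MEM/MEM
c6: i9,i10 st/sll  pair
c7: i11 ld  WAW r1
c8: i12 and  tail

ISSUED = 9,10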